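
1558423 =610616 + 947807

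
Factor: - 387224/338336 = -499/436 = - 2^( - 2)*109^( - 1) * 499^1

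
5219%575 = 44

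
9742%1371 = 145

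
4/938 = 2/469 = 0.00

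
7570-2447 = 5123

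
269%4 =1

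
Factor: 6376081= 6376081^1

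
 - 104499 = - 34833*3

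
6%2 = 0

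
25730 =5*5146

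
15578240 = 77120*202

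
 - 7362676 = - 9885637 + 2522961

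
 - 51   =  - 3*17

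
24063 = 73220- 49157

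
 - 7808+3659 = -4149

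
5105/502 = 10  +  85/502 = 10.17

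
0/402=0 = 0.00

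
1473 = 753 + 720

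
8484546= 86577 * 98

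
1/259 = 1/259 =0.00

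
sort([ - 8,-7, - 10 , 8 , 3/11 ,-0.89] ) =[ -10,- 8, - 7, - 0.89,3/11,8] 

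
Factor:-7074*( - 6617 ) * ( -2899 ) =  - 135698299542 = - 2^1*3^3*13^2 * 131^1*223^1*509^1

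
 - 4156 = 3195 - 7351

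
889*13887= 12345543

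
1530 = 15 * 102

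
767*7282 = 5585294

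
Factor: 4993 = 4993^1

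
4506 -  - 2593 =7099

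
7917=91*87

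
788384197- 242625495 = 545758702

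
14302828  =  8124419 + 6178409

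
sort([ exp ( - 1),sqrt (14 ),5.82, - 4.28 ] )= [ - 4.28,exp( - 1),sqrt( 14),5.82 ]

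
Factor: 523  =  523^1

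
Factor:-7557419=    - 103^1*239^1* 307^1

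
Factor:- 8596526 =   -  2^1*17^1*23^1*10993^1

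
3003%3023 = 3003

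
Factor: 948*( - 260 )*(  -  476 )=117324480  =  2^6*3^1*5^1*7^1*13^1*17^1*79^1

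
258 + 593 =851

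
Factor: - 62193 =-3^1*20731^1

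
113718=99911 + 13807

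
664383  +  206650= 871033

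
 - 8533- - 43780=35247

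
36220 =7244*5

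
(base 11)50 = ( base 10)55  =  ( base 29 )1q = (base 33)1M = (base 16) 37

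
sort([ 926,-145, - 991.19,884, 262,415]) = [-991.19, - 145,  262, 415,884,926]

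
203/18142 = 203/18142=   0.01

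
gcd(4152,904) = 8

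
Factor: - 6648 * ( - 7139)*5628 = 267105285216=2^5*3^2*7^1*11^2*59^1*67^1*277^1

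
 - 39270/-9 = 13090/3 =4363.33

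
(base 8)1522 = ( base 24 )1ba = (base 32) qi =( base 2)1101010010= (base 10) 850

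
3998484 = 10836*369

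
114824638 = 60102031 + 54722607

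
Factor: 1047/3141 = 3^(- 1 )=1/3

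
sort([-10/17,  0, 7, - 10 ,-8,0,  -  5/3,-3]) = [ - 10,-8,-3, - 5/3, -10/17,0,0,7 ]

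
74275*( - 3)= -222825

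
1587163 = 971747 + 615416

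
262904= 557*472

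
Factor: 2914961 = 7^2*19^1 * 31^1 * 101^1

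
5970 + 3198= 9168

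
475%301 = 174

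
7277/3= 7277/3  =  2425.67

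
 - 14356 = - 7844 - 6512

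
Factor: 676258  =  2^1 * 11^1 * 59^1 * 521^1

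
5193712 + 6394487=11588199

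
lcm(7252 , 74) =7252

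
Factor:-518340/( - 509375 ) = 2^2*3^1*5^( - 4)*53^1 = 636/625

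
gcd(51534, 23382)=18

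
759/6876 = 253/2292 = 0.11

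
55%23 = 9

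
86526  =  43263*2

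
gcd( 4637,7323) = 1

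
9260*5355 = 49587300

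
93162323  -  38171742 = 54990581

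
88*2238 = 196944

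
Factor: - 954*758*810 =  - 585736920 = -2^3*3^6*5^1*53^1 * 379^1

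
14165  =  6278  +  7887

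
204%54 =42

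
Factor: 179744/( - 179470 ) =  - 656/655 = - 2^4*5^( - 1 )*41^1*131^( - 1 )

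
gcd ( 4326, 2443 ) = 7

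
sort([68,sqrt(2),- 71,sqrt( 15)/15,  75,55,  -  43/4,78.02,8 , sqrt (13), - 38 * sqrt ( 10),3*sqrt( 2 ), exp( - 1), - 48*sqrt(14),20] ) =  [ - 48 * sqrt( 14),-38 *sqrt(10), - 71,-43/4,sqrt ( 15 )/15, exp ( - 1), sqrt( 2),  sqrt (13), 3*sqrt( 2),  8,20,55,68, 75,78.02]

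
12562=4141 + 8421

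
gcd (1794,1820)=26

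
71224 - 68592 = 2632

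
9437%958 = 815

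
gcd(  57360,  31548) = 2868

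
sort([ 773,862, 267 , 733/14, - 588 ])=[ - 588, 733/14, 267, 773, 862]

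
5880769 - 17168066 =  - 11287297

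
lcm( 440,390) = 17160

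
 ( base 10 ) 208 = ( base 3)21201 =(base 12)154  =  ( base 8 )320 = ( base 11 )17A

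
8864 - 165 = 8699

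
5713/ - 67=-86  +  49/67  =  - 85.27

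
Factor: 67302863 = 163^1*412901^1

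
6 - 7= - 1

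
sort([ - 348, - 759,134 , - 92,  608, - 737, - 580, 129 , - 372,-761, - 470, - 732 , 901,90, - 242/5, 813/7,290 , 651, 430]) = [ - 761,  -  759, - 737, -732,-580,  -  470,  -  372, - 348, - 92,-242/5, 90, 813/7, 129,134,290, 430, 608,651  ,  901]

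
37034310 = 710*52161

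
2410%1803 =607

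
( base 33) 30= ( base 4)1203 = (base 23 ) 47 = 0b1100011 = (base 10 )99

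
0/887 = 0 = 0.00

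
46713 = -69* ( - 677)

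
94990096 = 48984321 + 46005775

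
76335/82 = 76335/82 = 930.91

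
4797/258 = 18 + 51/86 = 18.59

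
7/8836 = 7/8836 = 0.00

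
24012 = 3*8004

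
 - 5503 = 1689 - 7192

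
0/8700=0 = 0.00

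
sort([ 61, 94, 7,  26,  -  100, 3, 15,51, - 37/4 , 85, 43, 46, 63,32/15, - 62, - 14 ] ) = [ - 100, - 62, - 14, - 37/4,32/15,3, 7, 15,26, 43,46, 51, 61, 63,85, 94]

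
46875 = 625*75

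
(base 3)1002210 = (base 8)1444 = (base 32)P4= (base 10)804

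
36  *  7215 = 259740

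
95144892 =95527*996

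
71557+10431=81988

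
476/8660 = 119/2165 = 0.05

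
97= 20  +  77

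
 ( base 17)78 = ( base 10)127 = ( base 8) 177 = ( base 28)4f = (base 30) 47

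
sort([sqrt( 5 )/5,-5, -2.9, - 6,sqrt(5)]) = [ -6,  -  5, - 2.9,  sqrt (5 ) /5, sqrt( 5)]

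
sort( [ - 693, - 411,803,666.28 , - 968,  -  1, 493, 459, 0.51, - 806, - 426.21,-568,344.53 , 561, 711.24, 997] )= [-968,  -  806, - 693, - 568, - 426.21, - 411, - 1, 0.51,344.53,459,493, 561,666.28,711.24,803,997]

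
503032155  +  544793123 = 1047825278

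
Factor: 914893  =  7^1*130699^1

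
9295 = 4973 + 4322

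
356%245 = 111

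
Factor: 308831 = 53^1*5827^1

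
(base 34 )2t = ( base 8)141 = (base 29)3A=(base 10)97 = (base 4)1201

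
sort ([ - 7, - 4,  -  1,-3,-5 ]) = [ - 7,  -  5, - 4, - 3, - 1]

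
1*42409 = 42409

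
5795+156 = 5951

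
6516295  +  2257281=8773576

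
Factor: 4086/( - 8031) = - 2^1*3^1*227^1*2677^ ( - 1) = -1362/2677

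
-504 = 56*(  -  9 )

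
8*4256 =34048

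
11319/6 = 3773/2  =  1886.50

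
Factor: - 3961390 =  - 2^1* 5^1*89^1*4451^1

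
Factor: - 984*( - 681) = 670104 = 2^3*3^2*41^1 *227^1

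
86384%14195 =1214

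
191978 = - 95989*( - 2)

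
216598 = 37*5854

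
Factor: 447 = 3^1*149^1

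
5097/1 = 5097 = 5097.00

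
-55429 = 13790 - 69219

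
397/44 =397/44 =9.02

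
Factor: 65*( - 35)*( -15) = 3^1*5^3*7^1*13^1 = 34125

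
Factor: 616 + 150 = 2^1 * 383^1 = 766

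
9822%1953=57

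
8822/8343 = 1+479/8343 = 1.06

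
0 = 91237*0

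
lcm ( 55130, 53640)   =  1984680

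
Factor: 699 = 3^1* 233^1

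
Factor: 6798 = 2^1*3^1*11^1*103^1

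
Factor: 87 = 3^1*29^1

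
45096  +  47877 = 92973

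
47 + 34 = 81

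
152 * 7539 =1145928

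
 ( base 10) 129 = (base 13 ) 9c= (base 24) 59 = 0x81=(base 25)54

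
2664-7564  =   - 4900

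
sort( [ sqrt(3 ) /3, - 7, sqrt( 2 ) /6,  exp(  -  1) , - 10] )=[ - 10,-7,sqrt( 2 )/6  ,  exp( - 1 ),  sqrt(3 )/3 ]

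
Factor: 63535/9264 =2^( - 4 )*3^(-1)*5^1 * 97^1 * 131^1*193^(  -  1 ) 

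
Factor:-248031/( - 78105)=3^1*5^(-1) * 7^1*31^1*41^( - 1) = 651/205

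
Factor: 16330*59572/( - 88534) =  - 2^2*5^1*23^1  *53^1*71^1 * 281^1*44267^ ( - 1) = - 486405380/44267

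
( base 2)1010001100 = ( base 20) 1cc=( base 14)348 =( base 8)1214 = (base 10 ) 652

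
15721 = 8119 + 7602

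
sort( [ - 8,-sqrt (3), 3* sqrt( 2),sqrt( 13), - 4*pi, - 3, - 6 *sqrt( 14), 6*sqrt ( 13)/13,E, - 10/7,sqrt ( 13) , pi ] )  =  [ -6*sqrt(14), - 4*pi  , - 8,  -  3,-sqrt(3), - 10/7, 6*sqrt (13 ) /13,E,  pi,sqrt( 13), sqrt(13 ), 3*sqrt( 2 )] 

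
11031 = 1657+9374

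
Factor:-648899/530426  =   - 28213/23062 = - 2^(-1)*13^(-1 )*89^1*317^1*  887^( - 1 ) 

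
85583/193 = 443 + 84/193 = 443.44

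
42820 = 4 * 10705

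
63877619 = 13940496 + 49937123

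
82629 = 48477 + 34152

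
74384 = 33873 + 40511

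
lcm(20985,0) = 0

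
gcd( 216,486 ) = 54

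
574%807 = 574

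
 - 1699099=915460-2614559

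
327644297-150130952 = 177513345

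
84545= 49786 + 34759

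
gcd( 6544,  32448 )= 16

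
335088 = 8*41886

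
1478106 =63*23462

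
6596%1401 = 992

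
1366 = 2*683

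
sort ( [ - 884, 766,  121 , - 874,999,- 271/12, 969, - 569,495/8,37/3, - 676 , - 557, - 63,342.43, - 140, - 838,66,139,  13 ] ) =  [ - 884, - 874, - 838, - 676, - 569, - 557, - 140, - 63, - 271/12,37/3,13,495/8, 66,  121,139,342.43,766,969,999 ] 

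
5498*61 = 335378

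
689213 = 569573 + 119640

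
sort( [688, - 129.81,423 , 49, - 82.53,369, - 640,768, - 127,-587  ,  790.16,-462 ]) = [ - 640, - 587 , - 462,- 129.81, - 127, - 82.53,  49,369,423, 688 , 768,790.16 ]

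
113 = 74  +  39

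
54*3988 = 215352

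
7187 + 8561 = 15748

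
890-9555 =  - 8665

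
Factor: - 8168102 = -2^1*41^1*99611^1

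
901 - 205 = 696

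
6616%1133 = 951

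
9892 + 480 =10372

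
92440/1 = 92440 = 92440.00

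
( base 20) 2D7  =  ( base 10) 1067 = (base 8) 2053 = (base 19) 2i3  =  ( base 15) 4b2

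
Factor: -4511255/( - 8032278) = 2^(-1 )*3^(-1)*5^1*7^1*61^1*257^( -1)*2113^1*5209^( - 1)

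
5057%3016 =2041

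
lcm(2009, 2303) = 94423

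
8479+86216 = 94695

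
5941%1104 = 421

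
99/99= 1 = 1.00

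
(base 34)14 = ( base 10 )38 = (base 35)13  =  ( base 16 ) 26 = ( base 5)123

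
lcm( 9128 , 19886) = 556808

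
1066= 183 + 883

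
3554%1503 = 548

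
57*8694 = 495558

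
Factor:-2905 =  - 5^1*7^1*83^1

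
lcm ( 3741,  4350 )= 187050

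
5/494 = 5/494 = 0.01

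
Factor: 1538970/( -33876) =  - 2^( - 1) * 3^( - 1 )*5^1*43^1 * 941^(-1)*1193^1 = - 256495/5646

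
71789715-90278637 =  - 18488922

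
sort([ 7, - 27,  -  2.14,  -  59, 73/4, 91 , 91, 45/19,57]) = [ - 59, - 27, - 2.14, 45/19 , 7,73/4,  57, 91, 91] 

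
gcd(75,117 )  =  3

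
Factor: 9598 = 2^1*4799^1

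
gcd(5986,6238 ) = 2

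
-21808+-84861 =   -  106669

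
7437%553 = 248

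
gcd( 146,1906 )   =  2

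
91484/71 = 1288 + 36/71 = 1288.51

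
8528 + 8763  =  17291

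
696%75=21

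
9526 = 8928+598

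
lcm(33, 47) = 1551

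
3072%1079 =914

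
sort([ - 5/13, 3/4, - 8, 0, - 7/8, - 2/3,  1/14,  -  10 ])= [ - 10,- 8,  -  7/8, - 2/3, - 5/13, 0,1/14, 3/4] 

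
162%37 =14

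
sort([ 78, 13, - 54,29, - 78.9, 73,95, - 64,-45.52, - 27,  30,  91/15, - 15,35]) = [ - 78.9,  -  64, - 54 , -45.52, - 27,-15, 91/15,13, 29,30, 35,73,78, 95]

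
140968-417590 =- 276622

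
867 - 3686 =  - 2819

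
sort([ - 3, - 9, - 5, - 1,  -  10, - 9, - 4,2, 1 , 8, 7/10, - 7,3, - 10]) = [ - 10 ,- 10, - 9, - 9, - 7,- 5 , - 4,-3, - 1 , 7/10,1, 2,3, 8]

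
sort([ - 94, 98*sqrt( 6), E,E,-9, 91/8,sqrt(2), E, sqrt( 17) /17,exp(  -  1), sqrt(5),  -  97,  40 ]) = [-97, - 94, -9, sqrt(17)/17,  exp( - 1 ),sqrt(2),sqrt( 5), E,E  ,  E,91/8,40 , 98*sqrt(6)]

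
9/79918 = 9/79918= 0.00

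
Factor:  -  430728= - 2^3*3^1*131^1*137^1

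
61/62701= 61/62701 = 0.00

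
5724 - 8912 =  - 3188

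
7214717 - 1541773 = 5672944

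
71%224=71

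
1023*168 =171864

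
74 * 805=59570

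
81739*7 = 572173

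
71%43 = 28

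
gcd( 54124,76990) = 2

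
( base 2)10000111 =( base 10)135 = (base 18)79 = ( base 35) 3u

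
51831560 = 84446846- 32615286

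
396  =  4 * 99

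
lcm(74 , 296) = 296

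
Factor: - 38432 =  - 2^5*1201^1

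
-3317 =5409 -8726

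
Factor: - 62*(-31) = 1922=2^1*31^2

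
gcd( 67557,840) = 21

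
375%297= 78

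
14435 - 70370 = - 55935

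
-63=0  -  63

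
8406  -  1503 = 6903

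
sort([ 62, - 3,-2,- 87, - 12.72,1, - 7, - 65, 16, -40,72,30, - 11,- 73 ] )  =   [-87, - 73, - 65, - 40, - 12.72,-11, - 7,-3,-2,1, 16 , 30 , 62 , 72 ] 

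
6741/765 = 749/85= 8.81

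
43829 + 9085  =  52914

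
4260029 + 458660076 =462920105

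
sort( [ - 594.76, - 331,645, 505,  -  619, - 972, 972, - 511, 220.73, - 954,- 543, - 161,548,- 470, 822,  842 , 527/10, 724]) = [ - 972,-954, - 619,-594.76 , - 543, - 511, - 470 , - 331, - 161,527/10,  220.73,505,548,645,724, 822,842,972 ]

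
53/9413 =53/9413 = 0.01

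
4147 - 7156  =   - 3009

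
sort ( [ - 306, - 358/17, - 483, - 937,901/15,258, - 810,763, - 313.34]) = [ - 937, - 810,-483, - 313.34, - 306, - 358/17,901/15,258, 763]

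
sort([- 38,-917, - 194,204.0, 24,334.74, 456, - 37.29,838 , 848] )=[ - 917, - 194, - 38, - 37.29, 24, 204.0,  334.74,456, 838,848 ] 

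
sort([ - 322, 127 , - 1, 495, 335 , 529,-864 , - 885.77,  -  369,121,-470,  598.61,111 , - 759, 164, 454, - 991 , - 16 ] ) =[ - 991 ,  -  885.77,-864, - 759,  -  470, - 369,-322,  -  16 ,  -  1, 111, 121, 127, 164, 335,454,495,529,598.61 ]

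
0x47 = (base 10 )71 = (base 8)107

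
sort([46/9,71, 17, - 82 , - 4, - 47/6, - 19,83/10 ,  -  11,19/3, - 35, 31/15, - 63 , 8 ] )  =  [ - 82, - 63, - 35, - 19, - 11,  -  47/6,-4, 31/15,  46/9, 19/3, 8, 83/10,17, 71 ]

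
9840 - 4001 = 5839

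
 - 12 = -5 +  - 7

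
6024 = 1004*6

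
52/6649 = 52/6649 = 0.01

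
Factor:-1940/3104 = - 5/8 = - 2^( -3 )*5^1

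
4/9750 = 2/4875 = 0.00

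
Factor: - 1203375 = - 3^1*5^3 * 3209^1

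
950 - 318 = 632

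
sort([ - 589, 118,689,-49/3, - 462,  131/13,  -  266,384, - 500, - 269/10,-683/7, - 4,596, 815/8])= [-589, - 500, - 462,- 266,  -  683/7, - 269/10,- 49/3, - 4 , 131/13,  815/8, 118,384, 596, 689 ] 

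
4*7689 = 30756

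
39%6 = 3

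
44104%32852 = 11252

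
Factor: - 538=-2^1*269^1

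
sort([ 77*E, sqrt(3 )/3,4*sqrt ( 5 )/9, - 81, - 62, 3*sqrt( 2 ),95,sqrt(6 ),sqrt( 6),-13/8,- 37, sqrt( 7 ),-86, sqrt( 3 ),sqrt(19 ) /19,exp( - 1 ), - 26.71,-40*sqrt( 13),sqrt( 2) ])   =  [-40*sqrt( 13 ),-86 ,-81, - 62, - 37 , - 26.71,-13/8,sqrt( 19 )/19, exp (-1),sqrt( 3) /3,4 * sqrt( 5) /9,sqrt (2), sqrt( 3 ),sqrt( 6 ), sqrt( 6 ),sqrt( 7 ), 3*sqrt( 2),95,77* E]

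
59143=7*8449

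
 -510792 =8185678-8696470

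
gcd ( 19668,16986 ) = 894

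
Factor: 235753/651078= 2^ ( - 1 )*3^( -4 )*7^1*4019^(- 1 )*33679^1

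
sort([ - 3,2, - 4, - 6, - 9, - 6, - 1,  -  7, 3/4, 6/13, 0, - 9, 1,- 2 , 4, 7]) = [ - 9, -9, - 7, - 6  ,-6 ,-4, - 3, - 2, - 1 , 0, 6/13, 3/4, 1, 2,  4,  7 ] 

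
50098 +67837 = 117935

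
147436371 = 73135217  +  74301154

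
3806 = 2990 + 816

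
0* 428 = 0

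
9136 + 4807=13943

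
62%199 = 62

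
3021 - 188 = 2833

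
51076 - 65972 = - 14896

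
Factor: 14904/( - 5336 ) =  - 81/29 = - 3^4 * 29^( - 1 ) 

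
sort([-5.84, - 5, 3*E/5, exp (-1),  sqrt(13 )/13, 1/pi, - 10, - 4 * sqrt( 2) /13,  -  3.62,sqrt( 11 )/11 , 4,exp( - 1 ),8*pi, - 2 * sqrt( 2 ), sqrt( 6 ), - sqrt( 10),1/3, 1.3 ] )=[ - 10, - 5.84, - 5, - 3.62,-sqrt( 10), - 2*sqrt( 2 ), - 4 * sqrt( 2 )/13, sqrt(13 )/13, sqrt( 11 ) /11, 1/pi, 1/3, exp( - 1), exp( -1),1.3 , 3 * E/5, sqrt( 6 ),4 , 8*pi]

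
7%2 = 1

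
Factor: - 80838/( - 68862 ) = 3^3*23^ (-1) = 27/23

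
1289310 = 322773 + 966537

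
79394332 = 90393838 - 10999506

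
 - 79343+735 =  - 78608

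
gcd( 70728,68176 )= 8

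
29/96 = 29/96 = 0.30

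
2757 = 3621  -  864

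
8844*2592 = 22923648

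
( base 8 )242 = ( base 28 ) 5m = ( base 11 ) 138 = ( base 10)162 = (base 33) 4u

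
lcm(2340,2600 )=23400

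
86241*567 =48898647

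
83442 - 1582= 81860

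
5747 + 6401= 12148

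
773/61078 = 773/61078 = 0.01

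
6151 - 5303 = 848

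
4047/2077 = 4047/2077 = 1.95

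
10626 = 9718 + 908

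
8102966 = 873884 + 7229082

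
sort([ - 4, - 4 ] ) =[-4, - 4] 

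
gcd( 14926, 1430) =2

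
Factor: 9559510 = 2^1*5^1 * 955951^1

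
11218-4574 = 6644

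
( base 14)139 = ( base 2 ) 11110111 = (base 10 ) 247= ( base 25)9M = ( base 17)e9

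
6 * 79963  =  479778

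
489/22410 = 163/7470 = 0.02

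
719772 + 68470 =788242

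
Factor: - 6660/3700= -9/5 = - 3^2*5^( - 1 ) 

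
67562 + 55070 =122632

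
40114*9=361026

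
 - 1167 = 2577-3744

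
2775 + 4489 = 7264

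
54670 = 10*5467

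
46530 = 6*7755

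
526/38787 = 526/38787 = 0.01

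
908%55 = 28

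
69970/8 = 34985/4 = 8746.25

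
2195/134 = 2195/134 = 16.38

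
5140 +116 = 5256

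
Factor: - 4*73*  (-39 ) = 2^2*3^1* 13^1 *73^1 = 11388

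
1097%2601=1097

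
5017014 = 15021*334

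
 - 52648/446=-119 + 213/223=- 118.04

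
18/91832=9/45916 = 0.00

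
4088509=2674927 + 1413582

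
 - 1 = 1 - 2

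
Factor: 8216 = 2^3*13^1*79^1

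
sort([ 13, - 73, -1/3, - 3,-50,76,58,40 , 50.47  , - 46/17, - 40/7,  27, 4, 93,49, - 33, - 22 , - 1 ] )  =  [ - 73, - 50, - 33, - 22,-40/7, - 3,-46/17, - 1,-1/3 , 4,13 , 27 , 40,  49,50.47,58, 76,93] 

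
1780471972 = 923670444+856801528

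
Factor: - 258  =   - 2^1*3^1*43^1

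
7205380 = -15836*( - 455)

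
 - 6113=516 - 6629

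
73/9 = 73/9 = 8.11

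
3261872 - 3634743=-372871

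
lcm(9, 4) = 36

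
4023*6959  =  27996057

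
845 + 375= 1220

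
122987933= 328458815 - 205470882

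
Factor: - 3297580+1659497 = -1638083 = - 23^1*67^1*1063^1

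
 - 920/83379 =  - 920/83379 =- 0.01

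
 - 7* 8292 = -58044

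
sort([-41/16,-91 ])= [ - 91,-41/16 ]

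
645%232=181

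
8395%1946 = 611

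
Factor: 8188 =2^2 * 23^1*89^1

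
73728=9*8192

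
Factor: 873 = 3^2*97^1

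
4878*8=39024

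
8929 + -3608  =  5321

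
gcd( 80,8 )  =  8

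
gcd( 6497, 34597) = 1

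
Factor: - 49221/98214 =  - 16407/32738 = -2^( - 1) * 3^2*1823^1*16369^( - 1)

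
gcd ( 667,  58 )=29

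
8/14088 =1/1761 = 0.00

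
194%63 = 5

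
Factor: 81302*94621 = 2^1*13^1*53^1*59^1*94621^1 = 7692876542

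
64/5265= 64/5265 = 0.01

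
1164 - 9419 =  - 8255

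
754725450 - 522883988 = 231841462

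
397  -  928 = -531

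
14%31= 14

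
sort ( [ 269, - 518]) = [ - 518, 269]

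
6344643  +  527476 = 6872119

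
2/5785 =2/5785= 0.00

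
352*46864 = 16496128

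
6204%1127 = 569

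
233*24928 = 5808224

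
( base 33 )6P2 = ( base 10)7361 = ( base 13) 3473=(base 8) 16301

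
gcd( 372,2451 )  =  3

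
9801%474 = 321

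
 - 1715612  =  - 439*3908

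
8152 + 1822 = 9974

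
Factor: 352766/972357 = 2^1*3^(-1 )*176383^1*324119^(- 1 ) 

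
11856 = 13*912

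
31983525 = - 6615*(  -  4835)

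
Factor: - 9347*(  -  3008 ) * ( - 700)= - 19681043200 =- 2^8 * 5^2*7^1*13^1*47^1*719^1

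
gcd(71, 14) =1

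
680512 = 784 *868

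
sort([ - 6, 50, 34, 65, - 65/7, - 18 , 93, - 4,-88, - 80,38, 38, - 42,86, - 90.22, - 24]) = [ - 90.22, - 88, - 80, - 42, - 24 ,-18, - 65/7,-6 , - 4,34,38, 38,50 , 65 , 86, 93] 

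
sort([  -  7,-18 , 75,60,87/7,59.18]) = [ - 18,-7,87/7,  59.18,60,  75] 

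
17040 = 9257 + 7783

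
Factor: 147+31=2^1  *89^1 =178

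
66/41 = 1  +  25/41 = 1.61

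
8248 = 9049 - 801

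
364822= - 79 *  ( - 4618)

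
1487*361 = 536807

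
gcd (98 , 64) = 2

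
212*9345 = 1981140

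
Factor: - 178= - 2^1*89^1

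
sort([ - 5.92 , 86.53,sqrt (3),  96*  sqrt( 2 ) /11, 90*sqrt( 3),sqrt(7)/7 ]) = [ - 5.92,sqrt(7)/7 , sqrt(3 ),96*sqrt( 2 )/11, 86.53,90*sqrt( 3) ]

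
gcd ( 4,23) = 1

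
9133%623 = 411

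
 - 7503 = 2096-9599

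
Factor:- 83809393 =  - 83809393^1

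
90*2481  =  223290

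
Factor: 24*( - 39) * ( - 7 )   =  2^3*3^2*7^1*13^1 = 6552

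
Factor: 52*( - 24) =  - 2^5*3^1 * 13^1 = -1248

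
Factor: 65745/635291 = 3^3 * 5^1*487^1*635291^( - 1 ) 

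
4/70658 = 2/35329 = 0.00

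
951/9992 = 951/9992 = 0.10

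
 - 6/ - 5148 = 1/858 = 0.00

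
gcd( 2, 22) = 2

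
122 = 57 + 65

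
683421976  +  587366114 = 1270788090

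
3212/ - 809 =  - 4 + 24/809 = -3.97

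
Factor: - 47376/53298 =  - 2^3*3^(-2 ) = -  8/9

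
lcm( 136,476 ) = 952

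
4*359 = 1436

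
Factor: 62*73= 2^1*31^1 * 73^1 = 4526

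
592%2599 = 592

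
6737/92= 73 + 21/92=73.23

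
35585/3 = 35585/3 = 11861.67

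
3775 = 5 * 755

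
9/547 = 9/547 = 0.02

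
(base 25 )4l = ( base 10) 121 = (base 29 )45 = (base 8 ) 171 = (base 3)11111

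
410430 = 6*68405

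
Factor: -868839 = - 3^1*109^1*2657^1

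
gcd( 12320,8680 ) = 280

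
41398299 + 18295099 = 59693398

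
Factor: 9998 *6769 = 2^1*7^1*967^1*4999^1 = 67676462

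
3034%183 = 106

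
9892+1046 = 10938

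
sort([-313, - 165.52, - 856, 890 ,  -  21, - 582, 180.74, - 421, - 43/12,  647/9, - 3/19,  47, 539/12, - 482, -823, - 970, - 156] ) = [ - 970, - 856, - 823, - 582, - 482,-421, - 313, - 165.52, - 156, - 21,- 43/12,-3/19,539/12,47, 647/9,180.74, 890] 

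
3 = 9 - 6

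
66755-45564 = 21191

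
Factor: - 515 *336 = - 173040= -2^4*3^1*5^1*7^1 * 103^1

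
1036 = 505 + 531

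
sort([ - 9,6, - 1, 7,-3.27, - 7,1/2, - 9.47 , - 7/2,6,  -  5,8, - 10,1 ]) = [ - 10, - 9.47,  -  9, - 7,  -  5, -7/2, - 3.27, - 1,1/2,1, 6, 6, 7, 8 ]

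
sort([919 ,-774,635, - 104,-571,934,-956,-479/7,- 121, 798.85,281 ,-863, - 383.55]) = [ - 956,-863, - 774, - 571, - 383.55, - 121, - 104,  -  479/7,  281, 635,798.85, 919,934 ] 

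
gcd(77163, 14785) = 1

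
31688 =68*466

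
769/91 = 8  +  41/91 = 8.45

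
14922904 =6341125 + 8581779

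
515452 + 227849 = 743301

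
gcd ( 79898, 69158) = 2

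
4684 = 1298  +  3386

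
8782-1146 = 7636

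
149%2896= 149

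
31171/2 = 15585  +  1/2=15585.50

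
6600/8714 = 3300/4357 = 0.76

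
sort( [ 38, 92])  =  [ 38,92] 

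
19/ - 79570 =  - 19/79570 = - 0.00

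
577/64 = 9+1/64 = 9.02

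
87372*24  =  2096928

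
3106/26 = 119 + 6/13=119.46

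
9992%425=217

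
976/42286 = 488/21143 = 0.02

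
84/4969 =84/4969 =0.02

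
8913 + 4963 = 13876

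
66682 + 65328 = 132010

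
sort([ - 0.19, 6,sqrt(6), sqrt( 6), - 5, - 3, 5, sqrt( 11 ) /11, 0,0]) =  [ - 5, - 3,  -  0.19,0,  0, sqrt( 11)/11,  sqrt( 6),sqrt(6),  5, 6] 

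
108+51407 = 51515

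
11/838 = 11/838 = 0.01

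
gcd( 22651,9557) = 1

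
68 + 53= 121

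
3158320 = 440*7178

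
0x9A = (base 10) 154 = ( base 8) 232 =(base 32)4q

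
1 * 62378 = 62378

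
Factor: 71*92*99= 646668 = 2^2*3^2*11^1 * 23^1*71^1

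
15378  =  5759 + 9619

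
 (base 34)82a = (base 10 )9326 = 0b10010001101110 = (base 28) bp2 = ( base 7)36122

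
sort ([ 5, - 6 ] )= [ - 6, 5]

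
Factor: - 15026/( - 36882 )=11/27= 3^( - 3)*11^1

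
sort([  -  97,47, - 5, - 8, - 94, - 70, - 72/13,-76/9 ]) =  [ - 97, - 94, - 70, - 76/9, - 8, - 72/13, - 5,47] 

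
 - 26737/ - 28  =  26737/28= 954.89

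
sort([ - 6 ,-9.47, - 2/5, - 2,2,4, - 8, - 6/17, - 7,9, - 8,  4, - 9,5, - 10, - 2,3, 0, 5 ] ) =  [ - 10, - 9.47, - 9, - 8, - 8, - 7, - 6, - 2, - 2,-2/5 , - 6/17, 0,2,3,4,4,5,5,9 ]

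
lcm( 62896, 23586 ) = 188688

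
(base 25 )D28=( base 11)616A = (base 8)17767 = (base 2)1111111110111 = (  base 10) 8183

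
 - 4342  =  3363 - 7705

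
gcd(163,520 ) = 1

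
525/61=525/61  =  8.61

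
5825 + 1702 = 7527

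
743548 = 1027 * 724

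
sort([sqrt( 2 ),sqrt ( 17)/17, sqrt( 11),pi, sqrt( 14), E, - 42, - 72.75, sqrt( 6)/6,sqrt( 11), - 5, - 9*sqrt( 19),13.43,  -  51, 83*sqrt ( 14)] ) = [ - 72.75, - 51, - 42, - 9 *sqrt(19), - 5,sqrt( 17)/17,sqrt(6 ) /6, sqrt( 2 ), E,pi,sqrt( 11 ), sqrt(11),sqrt( 14),13.43,83  *  sqrt( 14 ) ]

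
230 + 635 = 865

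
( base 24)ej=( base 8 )543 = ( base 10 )355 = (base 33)ap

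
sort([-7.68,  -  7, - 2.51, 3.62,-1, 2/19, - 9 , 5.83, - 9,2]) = [ - 9,  -  9, - 7.68,-7, - 2.51,-1 , 2/19 , 2 , 3.62, 5.83]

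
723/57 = 12+13/19=12.68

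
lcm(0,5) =0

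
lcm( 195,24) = 1560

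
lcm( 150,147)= 7350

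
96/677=96/677 =0.14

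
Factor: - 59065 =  - 5^1 *11813^1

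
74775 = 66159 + 8616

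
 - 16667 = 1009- 17676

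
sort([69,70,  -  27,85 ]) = [ - 27,69,70 , 85 ] 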